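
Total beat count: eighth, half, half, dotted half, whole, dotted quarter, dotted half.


Beat values:
  eighth = 0.5 beats
  half = 2 beats
  half = 2 beats
  dotted half = 3 beats
  whole = 4 beats
  dotted quarter = 1.5 beats
  dotted half = 3 beats
Sum = 0.5 + 2 + 2 + 3 + 4 + 1.5 + 3
= 16 beats


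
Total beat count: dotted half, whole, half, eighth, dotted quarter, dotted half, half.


Let's work it out.
Beat values:
  dotted half = 3 beats
  whole = 4 beats
  half = 2 beats
  eighth = 0.5 beats
  dotted quarter = 1.5 beats
  dotted half = 3 beats
  half = 2 beats
Sum = 3 + 4 + 2 + 0.5 + 1.5 + 3 + 2
= 16 beats


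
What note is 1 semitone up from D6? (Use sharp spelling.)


Let's work it out.
D6: chromatic position 2 in octave 6 → absolute = 6×12 + 2 = 74
Transpose up 1: 74 + 1 = 75
75 = 6×12 + 3 → D# in octave 6
Result = D#6


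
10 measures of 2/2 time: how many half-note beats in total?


Reasoning:
Time signature 2/2: the bottom number 2 means the half note gets one count
The top number 2 means 2 half-note beats per measure
Total = 2 × 10 measures
= 20 half-note beats


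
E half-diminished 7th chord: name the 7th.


Step by step:
Half-diminished 7th chord = root + minor 3rd + diminished 5th + minor 7th
Seventh chords stack in thirds, so the letter names are E-G-B-D
Root: E
Minor 3rd above E: G
Diminished 5th above E: Bb
Minor 7th above E: D
The 7th = D


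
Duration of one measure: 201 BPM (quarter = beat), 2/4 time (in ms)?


Let's work it out.
Quarter-note beat duration = 60000 / 201 ms
Beats per measure (2/4) = 2
One measure = 2 × 60000 / 201 = 120000 / 201 ms
= 597.0 ms


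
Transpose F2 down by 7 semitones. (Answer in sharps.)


Let's work it out.
F2: chromatic position 5 in octave 2 → absolute = 2×12 + 5 = 29
Transpose down 7: 29 - 7 = 22
22 = 1×12 + 10 → A# in octave 1
Result = A#1


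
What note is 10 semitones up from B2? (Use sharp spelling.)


B2: chromatic position 11 in octave 2 → absolute = 2×12 + 11 = 35
Transpose up 10: 35 + 10 = 45
45 = 3×12 + 9 → A in octave 3
Result = A3


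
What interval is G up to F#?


Step by step:
Letter names: G → F spans 7 letter names → a 7th
Semitones: G → F# = 11 half-steps
A 7th of 11 semitones is a major 7th
= major 7th


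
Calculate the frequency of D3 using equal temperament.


Step by step:
f = 440 × 2^(n/12) where n = semitones from A4
D3: -19 semitones from A4
f = 440 × 2^(-19/12)
f = 146.83 Hz


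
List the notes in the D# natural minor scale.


Natural minor scale pattern: W-H-W-W-H-W-W (2-1-2-2-1-2-2 semitones)
Starting from D#:
  D# + 2 semitones → E#
  E# + 1 semitone → F#
  F# + 2 semitones → G#
  G# + 2 semitones → A#
  A# + 1 semitone → B
  B + 2 semitones → C#
  C# + 2 semitones → D#
Scale = D# E# F# G# A# B C#


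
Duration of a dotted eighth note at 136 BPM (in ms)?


Solution.
One quarter-note beat = 60000 / BPM = 60000 / 136 ms
Dotted eighth note = 3/4 × quarter note
Duration = 3/4 × 60000 / 136 = 45000 / 136
= 330.9 ms


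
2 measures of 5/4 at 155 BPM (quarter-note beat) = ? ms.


Quarter-note beat duration = 60000 / 155 ms
Beats per measure (5/4) = 5
One measure = 5 × 60000 / 155 = 300000 / 155 ms
2 measures = 2 × 300000 / 155 = 600000 / 155
= 3871.0 ms


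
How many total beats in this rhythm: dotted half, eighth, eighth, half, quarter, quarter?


Solution.
Beat values:
  dotted half = 3 beats
  eighth = 0.5 beats
  eighth = 0.5 beats
  half = 2 beats
  quarter = 1 beat
  quarter = 1 beat
Sum = 3 + 0.5 + 0.5 + 2 + 1 + 1
= 8 beats


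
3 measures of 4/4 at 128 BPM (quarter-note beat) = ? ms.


Let's work it out.
Quarter-note beat duration = 60000 / 128 ms
Beats per measure (4/4) = 4
One measure = 4 × 60000 / 128 = 240000 / 128 ms
3 measures = 3 × 240000 / 128 = 720000 / 128
= 5625.0 ms


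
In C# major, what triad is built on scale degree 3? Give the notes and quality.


Let's work it out.
C# major scale: C# D# E# F# G# A# B#
Diatonic triad on degree 3 stacks scale notes 3, 5, 7: E# G# B#
E#→G# = 3 semitones; E#→B# = 7 semitones → minor triad
= E# G# B# (minor)


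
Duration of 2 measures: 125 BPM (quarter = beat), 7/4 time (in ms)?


Reasoning:
Quarter-note beat duration = 60000 / 125 ms
Beats per measure (7/4) = 7
One measure = 7 × 60000 / 125 = 420000 / 125 ms
2 measures = 2 × 420000 / 125 = 840000 / 125
= 6720.0 ms


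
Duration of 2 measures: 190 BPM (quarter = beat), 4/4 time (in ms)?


Quarter-note beat duration = 60000 / 190 ms
Beats per measure (4/4) = 4
One measure = 4 × 60000 / 190 = 240000 / 190 ms
2 measures = 2 × 240000 / 190 = 480000 / 190
= 2526.3 ms


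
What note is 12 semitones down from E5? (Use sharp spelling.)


Step by step:
E5: chromatic position 4 in octave 5 → absolute = 5×12 + 4 = 64
Transpose down 12: 64 - 12 = 52
52 = 4×12 + 4 → E in octave 4
Result = E4


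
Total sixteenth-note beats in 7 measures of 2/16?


Time signature 2/16: the bottom number 16 means the sixteenth note gets one count
The top number 2 means 2 sixteenth-note beats per measure
Total = 2 × 7 measures
= 14 sixteenth-note beats


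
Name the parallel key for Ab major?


Let's work it out.
Parallel keys share the same tonic but differ in mode
Ab major → parallel is Ab minor
= Ab minor


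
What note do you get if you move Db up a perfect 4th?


Step by step:
perfect 4th: 4 letter names, 5 semitones
Letter: D + 3 → G
Pitch: Db + 5 semitones, spelled as a G → Gb
= Gb


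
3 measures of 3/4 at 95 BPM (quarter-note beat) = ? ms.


Working:
Quarter-note beat duration = 60000 / 95 ms
Beats per measure (3/4) = 3
One measure = 3 × 60000 / 95 = 180000 / 95 ms
3 measures = 3 × 180000 / 95 = 540000 / 95
= 5684.2 ms


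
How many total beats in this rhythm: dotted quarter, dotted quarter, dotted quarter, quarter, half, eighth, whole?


Working:
Beat values:
  dotted quarter = 1.5 beats
  dotted quarter = 1.5 beats
  dotted quarter = 1.5 beats
  quarter = 1 beat
  half = 2 beats
  eighth = 0.5 beats
  whole = 4 beats
Sum = 1.5 + 1.5 + 1.5 + 1 + 2 + 0.5 + 4
= 12 beats


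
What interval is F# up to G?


Step by step:
Letter names: F → G spans 2 letter names → a 2nd
Semitones: F# → G = 1 half-step
A 2nd of 1 semitone is a minor 2nd
= minor 2nd


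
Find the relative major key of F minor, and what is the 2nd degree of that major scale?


The relative major shares the key signature and is a minor 3rd above the minor tonic
A minor 3rd above F is Ab
→ relative major of F minor is Ab major
Ab major scale: Ab Bb C Db Eb F G
= Ab major; 2nd degree = Bb


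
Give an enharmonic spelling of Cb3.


Let's work it out.
Enharmonic notes sound the same pitch but are spelled with different letter names
Cb and B name the same pitch class
Octave numbers change at C, so Cb3 = B2
= B2


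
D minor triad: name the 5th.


Working:
Minor triad = root + minor 3rd (3 semitones) + perfect 5th (7 semitones)
A triad on D stacks thirds, so the chord tones use letter names D-F-A
Root: D
Minor 3rd above D: F
Perfect 5th above D: A
The 5th = A


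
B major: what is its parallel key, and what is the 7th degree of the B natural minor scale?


Step by step:
Parallel keys share the same tonic but differ in mode
B major → parallel is B minor
B natural minor scale: B C# D E F# G A
= B minor; 7th degree = A


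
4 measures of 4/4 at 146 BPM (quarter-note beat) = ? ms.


Quarter-note beat duration = 60000 / 146 ms
Beats per measure (4/4) = 4
One measure = 4 × 60000 / 146 = 240000 / 146 ms
4 measures = 4 × 240000 / 146 = 960000 / 146
= 6575.3 ms


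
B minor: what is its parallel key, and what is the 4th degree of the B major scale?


Let's work it out.
Parallel keys share the same tonic but differ in mode
B minor → parallel is B major
B major scale: B C# D# E F# G# A#
= B major; 4th degree = E


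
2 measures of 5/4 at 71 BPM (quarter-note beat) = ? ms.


Reasoning:
Quarter-note beat duration = 60000 / 71 ms
Beats per measure (5/4) = 5
One measure = 5 × 60000 / 71 = 300000 / 71 ms
2 measures = 2 × 300000 / 71 = 600000 / 71
= 8450.7 ms


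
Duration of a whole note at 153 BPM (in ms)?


Reasoning:
One quarter-note beat = 60000 / BPM = 60000 / 153 ms
Whole note = 4 × quarter note
Duration = 4 × 60000 / 153 = 240000 / 153
= 1568.6 ms


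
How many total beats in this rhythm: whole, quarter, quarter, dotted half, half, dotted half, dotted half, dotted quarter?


Working:
Beat values:
  whole = 4 beats
  quarter = 1 beat
  quarter = 1 beat
  dotted half = 3 beats
  half = 2 beats
  dotted half = 3 beats
  dotted half = 3 beats
  dotted quarter = 1.5 beats
Sum = 4 + 1 + 1 + 3 + 2 + 3 + 3 + 1.5
= 18.5 beats


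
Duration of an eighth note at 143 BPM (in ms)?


Let's work it out.
One quarter-note beat = 60000 / BPM = 60000 / 143 ms
Eighth note = 1/2 × quarter note
Duration = 1/2 × 60000 / 143 = 30000 / 143
= 209.8 ms


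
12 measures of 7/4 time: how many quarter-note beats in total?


Let's work it out.
Time signature 7/4: the bottom number 4 means the quarter note gets one count
The top number 7 means 7 quarter-note beats per measure
Total = 7 × 12 measures
= 84 quarter-note beats


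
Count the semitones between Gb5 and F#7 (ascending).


Solution.
Absolute semitone position = octave×12 + chromatic position
Gb5: 5×12 + 6 = 66
F#7: 7×12 + 6 = 90
Difference = 90 - 66 = 24
= 24 semitones


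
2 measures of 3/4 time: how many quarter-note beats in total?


Solution.
Time signature 3/4: the bottom number 4 means the quarter note gets one count
The top number 3 means 3 quarter-note beats per measure
Total = 3 × 2 measures
= 6 quarter-note beats


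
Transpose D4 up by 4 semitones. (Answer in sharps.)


Solution.
D4: chromatic position 2 in octave 4 → absolute = 4×12 + 2 = 50
Transpose up 4: 50 + 4 = 54
54 = 4×12 + 6 → F# in octave 4
Result = F#4


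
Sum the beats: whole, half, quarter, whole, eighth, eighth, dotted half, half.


Let's work it out.
Beat values:
  whole = 4 beats
  half = 2 beats
  quarter = 1 beat
  whole = 4 beats
  eighth = 0.5 beats
  eighth = 0.5 beats
  dotted half = 3 beats
  half = 2 beats
Sum = 4 + 2 + 1 + 4 + 0.5 + 0.5 + 3 + 2
= 17 beats


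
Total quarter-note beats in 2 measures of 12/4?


Reasoning:
Time signature 12/4: the bottom number 4 means the quarter note gets one count
The top number 12 means 12 quarter-note beats per measure
Total = 12 × 2 measures
= 24 quarter-note beats


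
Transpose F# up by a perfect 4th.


Solution.
perfect 4th: 4 letter names, 5 semitones
Letter: F + 3 → B
Pitch: F# + 5 semitones, spelled as a B → B
= B


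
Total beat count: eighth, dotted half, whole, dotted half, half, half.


Beat values:
  eighth = 0.5 beats
  dotted half = 3 beats
  whole = 4 beats
  dotted half = 3 beats
  half = 2 beats
  half = 2 beats
Sum = 0.5 + 3 + 4 + 3 + 2 + 2
= 14.5 beats


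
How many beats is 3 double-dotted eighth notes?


Base eighth note = 1/2 beats
Dot 1 adds half the previous value: +1/4
Dot 2 adds half the previous value: +1/8
One double-dotted eighth = 1/2 + 1/4 + 1/8 = 7/8
3 of them = 3 × 7/8 = 21/8
= 21/8 beats


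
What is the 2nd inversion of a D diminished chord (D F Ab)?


Let's work it out.
Root position: D F Ab
2nd inversion: move root and 3rd up an octave
Bass note: Ab
Notes (bottom to top) = Ab D F


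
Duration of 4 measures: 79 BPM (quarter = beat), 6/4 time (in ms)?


Let's work it out.
Quarter-note beat duration = 60000 / 79 ms
Beats per measure (6/4) = 6
One measure = 6 × 60000 / 79 = 360000 / 79 ms
4 measures = 4 × 360000 / 79 = 1440000 / 79
= 18227.8 ms


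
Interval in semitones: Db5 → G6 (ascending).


Step by step:
Absolute semitone position = octave×12 + chromatic position
Db5: 5×12 + 1 = 61
G6: 6×12 + 7 = 79
Difference = 79 - 61 = 18
= 18 semitones


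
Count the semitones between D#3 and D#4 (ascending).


Solution.
Absolute semitone position = octave×12 + chromatic position
D#3: 3×12 + 3 = 39
D#4: 4×12 + 3 = 51
Difference = 51 - 39 = 12
= 12 semitones


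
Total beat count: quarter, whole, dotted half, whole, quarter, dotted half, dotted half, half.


Let's work it out.
Beat values:
  quarter = 1 beat
  whole = 4 beats
  dotted half = 3 beats
  whole = 4 beats
  quarter = 1 beat
  dotted half = 3 beats
  dotted half = 3 beats
  half = 2 beats
Sum = 1 + 4 + 3 + 4 + 1 + 3 + 3 + 2
= 21 beats


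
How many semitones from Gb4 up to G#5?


Absolute semitone position = octave×12 + chromatic position
Gb4: 4×12 + 6 = 54
G#5: 5×12 + 8 = 68
Difference = 68 - 54 = 14
= 14 semitones


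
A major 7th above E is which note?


Solution.
A 7th spans 7 letter names, so from E we land on D
A major 7th = 11 semitones above E
Spell D at that pitch: D#
= D#


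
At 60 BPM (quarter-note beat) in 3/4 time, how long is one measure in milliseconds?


Working:
Quarter-note beat duration = 60000 / 60 ms
Beats per measure (3/4) = 3
One measure = 3 × 60000 / 60 = 180000 / 60 ms
= 3000.0 ms


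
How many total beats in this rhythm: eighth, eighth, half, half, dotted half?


Beat values:
  eighth = 0.5 beats
  eighth = 0.5 beats
  half = 2 beats
  half = 2 beats
  dotted half = 3 beats
Sum = 0.5 + 0.5 + 2 + 2 + 3
= 8 beats


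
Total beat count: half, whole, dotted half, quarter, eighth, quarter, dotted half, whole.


Beat values:
  half = 2 beats
  whole = 4 beats
  dotted half = 3 beats
  quarter = 1 beat
  eighth = 0.5 beats
  quarter = 1 beat
  dotted half = 3 beats
  whole = 4 beats
Sum = 2 + 4 + 3 + 1 + 0.5 + 1 + 3 + 4
= 18.5 beats


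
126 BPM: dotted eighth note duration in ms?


Reasoning:
One quarter-note beat = 60000 / BPM = 60000 / 126 ms
Dotted eighth note = 3/4 × quarter note
Duration = 3/4 × 60000 / 126 = 45000 / 126
= 357.1 ms


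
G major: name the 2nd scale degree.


Major scale pattern: W-W-H-W-W-W-H (2-2-1-2-2-2-1 semitones)
Starting from G:
  G + 2 semitones → A
  A + 2 semitones → B
  B + 1 semitone → C
  C + 2 semitones → D
  D + 2 semitones → E
  E + 2 semitones → F#
  F# + 1 semitone → G
Scale: G A B C D E F#
Degree 2 = A


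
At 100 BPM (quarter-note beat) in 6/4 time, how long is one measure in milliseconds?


Quarter-note beat duration = 60000 / 100 ms
Beats per measure (6/4) = 6
One measure = 6 × 60000 / 100 = 360000 / 100 ms
= 3600.0 ms


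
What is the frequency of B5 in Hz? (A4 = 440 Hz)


f = 440 × 2^(n/12) where n = semitones from A4
B5: 14 semitones from A4
f = 440 × 2^(14/12)
f = 987.77 Hz


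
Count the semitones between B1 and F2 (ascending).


Reasoning:
Absolute semitone position = octave×12 + chromatic position
B1: 1×12 + 11 = 23
F2: 2×12 + 5 = 29
Difference = 29 - 23 = 6
= 6 semitones


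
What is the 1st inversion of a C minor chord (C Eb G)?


Let's work it out.
Root position: C Eb G
1st inversion: move root up an octave
Bass note: Eb
Notes (bottom to top) = Eb G C


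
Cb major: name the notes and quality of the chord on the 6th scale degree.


Solution.
Cb major scale: Cb Db Eb Fb Gb Ab Bb
Diatonic triad on degree 6 stacks scale notes 6, 1, 3: Ab Cb Eb
Ab→Cb = 3 semitones; Ab→Eb = 7 semitones → minor triad
= Ab Cb Eb (minor)


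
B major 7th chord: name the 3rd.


Working:
Major 7th chord = root + major 3rd + perfect 5th + major 7th
Seventh chords stack in thirds, so the letter names are B-D-F-A
Root: B
Major 3rd above B: D#
Perfect 5th above B: F#
Major 7th above B: A#
The 3rd = D#


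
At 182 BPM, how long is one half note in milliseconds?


Let's work it out.
One quarter-note beat = 60000 / BPM = 60000 / 182 ms
Half note = 2 × quarter note
Duration = 2 × 60000 / 182 = 120000 / 182
= 659.3 ms


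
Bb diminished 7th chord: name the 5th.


Step by step:
Diminished 7th chord = root + minor 3rd + diminished 5th + diminished 7th
Seventh chords stack in thirds, so the letter names are B-D-F-A
Root: Bb
Minor 3rd above Bb: Db
Diminished 5th above Bb: Fb
Diminished 7th above Bb: Abb
The 5th = Fb


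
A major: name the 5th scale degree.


Major scale pattern: W-W-H-W-W-W-H (2-2-1-2-2-2-1 semitones)
Starting from A:
  A + 2 semitones → B
  B + 2 semitones → C#
  C# + 1 semitone → D
  D + 2 semitones → E
  E + 2 semitones → F#
  F# + 2 semitones → G#
  G# + 1 semitone → A
Scale: A B C# D E F# G#
Degree 5 = E


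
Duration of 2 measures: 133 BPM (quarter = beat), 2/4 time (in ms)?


Step by step:
Quarter-note beat duration = 60000 / 133 ms
Beats per measure (2/4) = 2
One measure = 2 × 60000 / 133 = 120000 / 133 ms
2 measures = 2 × 120000 / 133 = 240000 / 133
= 1804.5 ms


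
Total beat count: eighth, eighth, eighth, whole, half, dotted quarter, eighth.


Beat values:
  eighth = 0.5 beats
  eighth = 0.5 beats
  eighth = 0.5 beats
  whole = 4 beats
  half = 2 beats
  dotted quarter = 1.5 beats
  eighth = 0.5 beats
Sum = 0.5 + 0.5 + 0.5 + 4 + 2 + 1.5 + 0.5
= 9.5 beats


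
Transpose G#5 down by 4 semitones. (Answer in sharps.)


Solution.
G#5: chromatic position 8 in octave 5 → absolute = 5×12 + 8 = 68
Transpose down 4: 68 - 4 = 64
64 = 5×12 + 4 → E in octave 5
Result = E5


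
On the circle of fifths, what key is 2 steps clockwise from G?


Let's work it out.
Each clockwise step on the circle of fifths moves up a perfect 5th
From G: G → D → A
= A


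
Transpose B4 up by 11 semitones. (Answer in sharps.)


B4: chromatic position 11 in octave 4 → absolute = 4×12 + 11 = 59
Transpose up 11: 59 + 11 = 70
70 = 5×12 + 10 → A# in octave 5
Result = A#5


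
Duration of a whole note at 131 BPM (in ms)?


Working:
One quarter-note beat = 60000 / BPM = 60000 / 131 ms
Whole note = 4 × quarter note
Duration = 4 × 60000 / 131 = 240000 / 131
= 1832.1 ms


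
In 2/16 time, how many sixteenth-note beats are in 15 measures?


Working:
Time signature 2/16: the bottom number 16 means the sixteenth note gets one count
The top number 2 means 2 sixteenth-note beats per measure
Total = 2 × 15 measures
= 30 sixteenth-note beats


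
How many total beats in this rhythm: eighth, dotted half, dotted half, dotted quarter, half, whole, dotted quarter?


Beat values:
  eighth = 0.5 beats
  dotted half = 3 beats
  dotted half = 3 beats
  dotted quarter = 1.5 beats
  half = 2 beats
  whole = 4 beats
  dotted quarter = 1.5 beats
Sum = 0.5 + 3 + 3 + 1.5 + 2 + 4 + 1.5
= 15.5 beats


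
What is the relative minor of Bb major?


Reasoning:
The relative minor shares the major's key signature and starts on its 6th degree
6th degree = a major 6th above the tonic; a major 6th above Bb is G
→ relative minor of Bb major is G minor
= G minor


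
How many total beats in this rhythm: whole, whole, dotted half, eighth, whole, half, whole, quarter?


Solution.
Beat values:
  whole = 4 beats
  whole = 4 beats
  dotted half = 3 beats
  eighth = 0.5 beats
  whole = 4 beats
  half = 2 beats
  whole = 4 beats
  quarter = 1 beat
Sum = 4 + 4 + 3 + 0.5 + 4 + 2 + 4 + 1
= 22.5 beats


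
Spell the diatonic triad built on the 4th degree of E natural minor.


E natural minor scale: E F# G A B C D
Diatonic triad on degree 4 stacks scale notes 4, 6, 1: A C E
A→C = 3 semitones; A→E = 7 semitones → minor triad
= A C E (minor)


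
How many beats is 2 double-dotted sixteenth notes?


Solution.
Base sixteenth note = 1/4 beats
Dot 1 adds half the previous value: +1/8
Dot 2 adds half the previous value: +1/16
One double-dotted sixteenth = 1/4 + 1/8 + 1/16 = 7/16
2 of them = 2 × 7/16 = 7/8
= 7/8 beats


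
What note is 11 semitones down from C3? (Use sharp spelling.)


Let's work it out.
C3: chromatic position 0 in octave 3 → absolute = 3×12 + 0 = 36
Transpose down 11: 36 - 11 = 25
25 = 2×12 + 1 → C# in octave 2
Result = C#2


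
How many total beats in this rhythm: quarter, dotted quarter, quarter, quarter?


Working:
Beat values:
  quarter = 1 beat
  dotted quarter = 1.5 beats
  quarter = 1 beat
  quarter = 1 beat
Sum = 1 + 1.5 + 1 + 1
= 4.5 beats


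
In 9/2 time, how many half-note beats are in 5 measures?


Step by step:
Time signature 9/2: the bottom number 2 means the half note gets one count
The top number 9 means 9 half-note beats per measure
Total = 9 × 5 measures
= 45 half-note beats


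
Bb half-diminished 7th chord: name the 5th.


Step by step:
Half-diminished 7th chord = root + minor 3rd + diminished 5th + minor 7th
Seventh chords stack in thirds, so the letter names are B-D-F-A
Root: Bb
Minor 3rd above Bb: Db
Diminished 5th above Bb: Fb
Minor 7th above Bb: Ab
The 5th = Fb


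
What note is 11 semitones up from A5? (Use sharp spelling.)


Working:
A5: chromatic position 9 in octave 5 → absolute = 5×12 + 9 = 69
Transpose up 11: 69 + 11 = 80
80 = 6×12 + 8 → G# in octave 6
Result = G#6


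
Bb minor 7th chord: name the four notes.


Working:
Minor 7th chord = root + minor 3rd + perfect 5th + minor 7th
Seventh chords stack in thirds, so the letter names are B-D-F-A
Root: Bb
Minor 3rd above Bb: Db
Perfect 5th above Bb: F
Minor 7th above Bb: Ab
Chord = Bb Db F Ab


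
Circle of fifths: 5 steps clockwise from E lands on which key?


Working:
Each clockwise step on the circle of fifths moves up a perfect 5th
From E: E → B → F#/Gb → Db → Ab → Eb
= Eb


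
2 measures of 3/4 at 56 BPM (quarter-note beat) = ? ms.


Step by step:
Quarter-note beat duration = 60000 / 56 ms
Beats per measure (3/4) = 3
One measure = 3 × 60000 / 56 = 180000 / 56 ms
2 measures = 2 × 180000 / 56 = 360000 / 56
= 6428.6 ms


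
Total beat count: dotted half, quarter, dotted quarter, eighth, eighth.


Let's work it out.
Beat values:
  dotted half = 3 beats
  quarter = 1 beat
  dotted quarter = 1.5 beats
  eighth = 0.5 beats
  eighth = 0.5 beats
Sum = 3 + 1 + 1.5 + 0.5 + 0.5
= 6.5 beats


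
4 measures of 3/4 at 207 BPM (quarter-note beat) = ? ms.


Solution.
Quarter-note beat duration = 60000 / 207 ms
Beats per measure (3/4) = 3
One measure = 3 × 60000 / 207 = 180000 / 207 ms
4 measures = 4 × 180000 / 207 = 720000 / 207
= 3478.3 ms


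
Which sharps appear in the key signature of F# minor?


Step by step:
Sharp minor keys follow the circle of fifths: A(0), E(1), B(2), F#(3), C#(4), G#(5), D#(6), A#(7)
F# minor has 3 sharps
Order of sharps: F# C# G# D# A# E# B# → first 3: F#, C#, G#
= F#, C#, G#


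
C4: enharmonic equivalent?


Working:
Enharmonic notes sound the same pitch but are spelled with different letter names
C and B# name the same pitch class
Octave numbers change at C, so C4 = B#3
= B#3


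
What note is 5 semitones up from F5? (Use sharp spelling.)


F5: chromatic position 5 in octave 5 → absolute = 5×12 + 5 = 65
Transpose up 5: 65 + 5 = 70
70 = 5×12 + 10 → A# in octave 5
Result = A#5


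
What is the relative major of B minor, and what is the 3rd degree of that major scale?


Working:
The relative major shares the key signature and is a minor 3rd above the minor tonic
A minor 3rd above B is D
→ relative major of B minor is D major
D major scale: D E F# G A B C#
= D major; 3rd degree = F#


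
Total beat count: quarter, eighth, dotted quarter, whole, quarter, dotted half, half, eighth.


Working:
Beat values:
  quarter = 1 beat
  eighth = 0.5 beats
  dotted quarter = 1.5 beats
  whole = 4 beats
  quarter = 1 beat
  dotted half = 3 beats
  half = 2 beats
  eighth = 0.5 beats
Sum = 1 + 0.5 + 1.5 + 4 + 1 + 3 + 2 + 0.5
= 13.5 beats


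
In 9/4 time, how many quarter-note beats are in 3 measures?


Time signature 9/4: the bottom number 4 means the quarter note gets one count
The top number 9 means 9 quarter-note beats per measure
Total = 9 × 3 measures
= 27 quarter-note beats


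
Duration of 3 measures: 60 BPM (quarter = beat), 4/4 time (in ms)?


Solution.
Quarter-note beat duration = 60000 / 60 ms
Beats per measure (4/4) = 4
One measure = 4 × 60000 / 60 = 240000 / 60 ms
3 measures = 3 × 240000 / 60 = 720000 / 60
= 12000.0 ms


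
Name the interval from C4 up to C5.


Solution.
Letter names: C → C spans 8 letter names → an octave
Semitones: C4 → C5 = 12 half-steps
An octave of 12 semitones is a perfect octave
= perfect octave


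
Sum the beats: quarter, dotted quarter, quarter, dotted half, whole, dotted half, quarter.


Beat values:
  quarter = 1 beat
  dotted quarter = 1.5 beats
  quarter = 1 beat
  dotted half = 3 beats
  whole = 4 beats
  dotted half = 3 beats
  quarter = 1 beat
Sum = 1 + 1.5 + 1 + 3 + 4 + 3 + 1
= 14.5 beats


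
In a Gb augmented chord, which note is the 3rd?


Augmented triad = root + major 3rd (4 semitones) + augmented 5th (8 semitones)
A triad on Gb stacks thirds, so the chord tones use letter names G-B-D
Root: Gb
Major 3rd above Gb: Bb
Augmented 5th above Gb: D
The 3rd = Bb


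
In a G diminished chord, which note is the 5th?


Diminished triad = root + minor 3rd (3 semitones) + diminished 5th (6 semitones)
A triad on G stacks thirds, so the chord tones use letter names G-B-D
Root: G
Minor 3rd above G: Bb
Diminished 5th above G: Db
The 5th = Db


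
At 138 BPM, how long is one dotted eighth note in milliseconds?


Reasoning:
One quarter-note beat = 60000 / BPM = 60000 / 138 ms
Dotted eighth note = 3/4 × quarter note
Duration = 3/4 × 60000 / 138 = 45000 / 138
= 326.1 ms


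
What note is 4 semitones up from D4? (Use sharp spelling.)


Solution.
D4: chromatic position 2 in octave 4 → absolute = 4×12 + 2 = 50
Transpose up 4: 50 + 4 = 54
54 = 4×12 + 6 → F# in octave 4
Result = F#4


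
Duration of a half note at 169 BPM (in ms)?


Solution.
One quarter-note beat = 60000 / BPM = 60000 / 169 ms
Half note = 2 × quarter note
Duration = 2 × 60000 / 169 = 120000 / 169
= 710.1 ms


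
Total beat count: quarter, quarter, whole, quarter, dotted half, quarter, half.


Reasoning:
Beat values:
  quarter = 1 beat
  quarter = 1 beat
  whole = 4 beats
  quarter = 1 beat
  dotted half = 3 beats
  quarter = 1 beat
  half = 2 beats
Sum = 1 + 1 + 4 + 1 + 3 + 1 + 2
= 13 beats


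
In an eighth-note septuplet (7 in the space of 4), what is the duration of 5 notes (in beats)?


Working:
Septuplet: 7 notes occupy the space of 4 eighth notes
Space = 4 × 1/2 = 2 beats
Each septuplet note = 2 / 7 = 2/7 beats
5 notes = 5 × 2/7 = 10/7
= 10/7 beats


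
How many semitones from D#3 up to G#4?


Step by step:
Absolute semitone position = octave×12 + chromatic position
D#3: 3×12 + 3 = 39
G#4: 4×12 + 8 = 56
Difference = 56 - 39 = 17
= 17 semitones


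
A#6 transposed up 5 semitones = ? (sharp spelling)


Reasoning:
A#6: chromatic position 10 in octave 6 → absolute = 6×12 + 10 = 82
Transpose up 5: 82 + 5 = 87
87 = 7×12 + 3 → D# in octave 7
Result = D#7


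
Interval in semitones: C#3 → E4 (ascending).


Solution.
Absolute semitone position = octave×12 + chromatic position
C#3: 3×12 + 1 = 37
E4: 4×12 + 4 = 52
Difference = 52 - 37 = 15
= 15 semitones


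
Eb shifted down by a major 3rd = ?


Working:
major 3rd: 3 letter names, 4 semitones
Letter: E - 2 → C
Pitch: Eb - 4 semitones, spelled as a C → Cb
= Cb


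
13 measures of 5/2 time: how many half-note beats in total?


Time signature 5/2: the bottom number 2 means the half note gets one count
The top number 5 means 5 half-note beats per measure
Total = 5 × 13 measures
= 65 half-note beats


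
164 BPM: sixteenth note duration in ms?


Solution.
One quarter-note beat = 60000 / BPM = 60000 / 164 ms
Sixteenth note = 1/4 × quarter note
Duration = 1/4 × 60000 / 164 = 15000 / 164
= 91.5 ms


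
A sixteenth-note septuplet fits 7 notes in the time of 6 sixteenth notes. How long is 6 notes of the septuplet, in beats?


Working:
Septuplet: 7 notes occupy the space of 6 sixteenth notes
Space = 6 × 1/4 = 3/2 beats
Each septuplet note = 3/2 / 7 = 3/14 beats
6 notes = 6 × 3/14 = 9/7
= 9/7 beats


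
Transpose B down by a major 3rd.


Solution.
major 3rd: 3 letter names, 4 semitones
Letter: B - 2 → G
Pitch: B - 4 semitones, spelled as a G → G
= G


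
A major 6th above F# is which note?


A 6th spans 6 letter names, so from F we land on D
A major 6th = 9 semitones above F#
Spell D at that pitch: D#
= D#


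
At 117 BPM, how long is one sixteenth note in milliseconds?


Step by step:
One quarter-note beat = 60000 / BPM = 60000 / 117 ms
Sixteenth note = 1/4 × quarter note
Duration = 1/4 × 60000 / 117 = 15000 / 117
= 128.2 ms


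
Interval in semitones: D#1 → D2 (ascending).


Solution.
Absolute semitone position = octave×12 + chromatic position
D#1: 1×12 + 3 = 15
D2: 2×12 + 2 = 26
Difference = 26 - 15 = 11
= 11 semitones


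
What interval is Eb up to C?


Working:
Letter names: E → C spans 6 letter names → a 6th
Semitones: Eb → C = 9 half-steps
A 6th of 9 semitones is a major 6th
= major 6th


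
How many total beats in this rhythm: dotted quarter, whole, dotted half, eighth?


Let's work it out.
Beat values:
  dotted quarter = 1.5 beats
  whole = 4 beats
  dotted half = 3 beats
  eighth = 0.5 beats
Sum = 1.5 + 4 + 3 + 0.5
= 9 beats


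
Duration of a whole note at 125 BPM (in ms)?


Solution.
One quarter-note beat = 60000 / BPM = 60000 / 125 ms
Whole note = 4 × quarter note
Duration = 4 × 60000 / 125 = 240000 / 125
= 1920.0 ms


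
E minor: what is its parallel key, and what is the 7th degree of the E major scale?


Working:
Parallel keys share the same tonic but differ in mode
E minor → parallel is E major
E major scale: E F# G# A B C# D#
= E major; 7th degree = D#


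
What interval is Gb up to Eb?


Step by step:
Letter names: G → E spans 6 letter names → a 6th
Semitones: Gb → Eb = 9 half-steps
A 6th of 9 semitones is a major 6th
= major 6th


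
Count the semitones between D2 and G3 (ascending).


Step by step:
Absolute semitone position = octave×12 + chromatic position
D2: 2×12 + 2 = 26
G3: 3×12 + 7 = 43
Difference = 43 - 26 = 17
= 17 semitones


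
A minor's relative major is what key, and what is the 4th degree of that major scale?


Working:
The relative major shares the key signature and is a minor 3rd above the minor tonic
A minor 3rd above A is C
→ relative major of A minor is C major
C major scale: C D E F G A B
= C major; 4th degree = F


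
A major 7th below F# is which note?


Reasoning:
A 7th spans 7 letter names, so from F we land on G
A major 7th = 11 semitones below F#
Spell G at that pitch: G
= G


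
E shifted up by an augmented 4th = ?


Solution.
augmented 4th: 4 letter names, 6 semitones
Letter: E + 3 → A
Pitch: E + 6 semitones, spelled as an A → A#
= A#


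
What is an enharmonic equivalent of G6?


Let's work it out.
Enharmonic notes sound the same pitch but are spelled with different letter names
G and Abb name the same pitch class
= Abb6


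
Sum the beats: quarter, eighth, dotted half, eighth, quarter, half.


Let's work it out.
Beat values:
  quarter = 1 beat
  eighth = 0.5 beats
  dotted half = 3 beats
  eighth = 0.5 beats
  quarter = 1 beat
  half = 2 beats
Sum = 1 + 0.5 + 3 + 0.5 + 1 + 2
= 8 beats


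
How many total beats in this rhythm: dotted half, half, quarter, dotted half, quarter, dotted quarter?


Step by step:
Beat values:
  dotted half = 3 beats
  half = 2 beats
  quarter = 1 beat
  dotted half = 3 beats
  quarter = 1 beat
  dotted quarter = 1.5 beats
Sum = 3 + 2 + 1 + 3 + 1 + 1.5
= 11.5 beats


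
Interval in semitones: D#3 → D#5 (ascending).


Let's work it out.
Absolute semitone position = octave×12 + chromatic position
D#3: 3×12 + 3 = 39
D#5: 5×12 + 3 = 63
Difference = 63 - 39 = 24
= 24 semitones


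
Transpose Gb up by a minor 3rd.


minor 3rd: 3 letter names, 3 semitones
Letter: G + 2 → B
Pitch: Gb + 3 semitones, spelled as a B → Bbb
= Bbb


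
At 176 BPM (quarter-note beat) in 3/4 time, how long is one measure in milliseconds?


Step by step:
Quarter-note beat duration = 60000 / 176 ms
Beats per measure (3/4) = 3
One measure = 3 × 60000 / 176 = 180000 / 176 ms
= 1022.7 ms


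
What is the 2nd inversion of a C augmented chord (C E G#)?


Solution.
Root position: C E G#
2nd inversion: move root and 3rd up an octave
Bass note: G#
Notes (bottom to top) = G# C E


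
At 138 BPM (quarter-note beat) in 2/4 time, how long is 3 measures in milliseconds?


Step by step:
Quarter-note beat duration = 60000 / 138 ms
Beats per measure (2/4) = 2
One measure = 2 × 60000 / 138 = 120000 / 138 ms
3 measures = 3 × 120000 / 138 = 360000 / 138
= 2608.7 ms


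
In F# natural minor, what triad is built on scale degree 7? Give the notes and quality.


Working:
F# natural minor scale: F# G# A B C# D E
Diatonic triad on degree 7 stacks scale notes 7, 2, 4: E G# B
E→G# = 4 semitones; E→B = 7 semitones → major triad
= E G# B (major)


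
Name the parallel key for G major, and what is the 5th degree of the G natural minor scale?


Working:
Parallel keys share the same tonic but differ in mode
G major → parallel is G minor
G natural minor scale: G A Bb C D Eb F
= G minor; 5th degree = D


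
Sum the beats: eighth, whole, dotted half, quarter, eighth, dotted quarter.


Reasoning:
Beat values:
  eighth = 0.5 beats
  whole = 4 beats
  dotted half = 3 beats
  quarter = 1 beat
  eighth = 0.5 beats
  dotted quarter = 1.5 beats
Sum = 0.5 + 4 + 3 + 1 + 0.5 + 1.5
= 10.5 beats


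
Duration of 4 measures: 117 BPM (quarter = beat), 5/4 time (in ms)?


Working:
Quarter-note beat duration = 60000 / 117 ms
Beats per measure (5/4) = 5
One measure = 5 × 60000 / 117 = 300000 / 117 ms
4 measures = 4 × 300000 / 117 = 1200000 / 117
= 10256.4 ms


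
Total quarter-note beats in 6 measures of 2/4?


Let's work it out.
Time signature 2/4: the bottom number 4 means the quarter note gets one count
The top number 2 means 2 quarter-note beats per measure
Total = 2 × 6 measures
= 12 quarter-note beats


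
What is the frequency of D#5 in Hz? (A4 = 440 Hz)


Let's work it out.
f = 440 × 2^(n/12) where n = semitones from A4
D#5: 6 semitones from A4
f = 440 × 2^(6/12)
f = 622.25 Hz


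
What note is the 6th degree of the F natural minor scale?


Natural minor scale pattern: W-H-W-W-H-W-W (2-1-2-2-1-2-2 semitones)
Starting from F:
  F + 2 semitones → G
  G + 1 semitone → Ab
  Ab + 2 semitones → Bb
  Bb + 2 semitones → C
  C + 1 semitone → Db
  Db + 2 semitones → Eb
  Eb + 2 semitones → F
Scale: F G Ab Bb C Db Eb
Degree 6 = Db


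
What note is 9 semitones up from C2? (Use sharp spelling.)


C2: chromatic position 0 in octave 2 → absolute = 2×12 + 0 = 24
Transpose up 9: 24 + 9 = 33
33 = 2×12 + 9 → A in octave 2
Result = A2


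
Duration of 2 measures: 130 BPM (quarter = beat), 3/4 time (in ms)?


Solution.
Quarter-note beat duration = 60000 / 130 ms
Beats per measure (3/4) = 3
One measure = 3 × 60000 / 130 = 180000 / 130 ms
2 measures = 2 × 180000 / 130 = 360000 / 130
= 2769.2 ms


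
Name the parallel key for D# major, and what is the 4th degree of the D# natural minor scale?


Reasoning:
Parallel keys share the same tonic but differ in mode
D# major → parallel is D# minor
D# natural minor scale: D# E# F# G# A# B C#
= D# minor; 4th degree = G#


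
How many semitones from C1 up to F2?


Solution.
Absolute semitone position = octave×12 + chromatic position
C1: 1×12 + 0 = 12
F2: 2×12 + 5 = 29
Difference = 29 - 12 = 17
= 17 semitones


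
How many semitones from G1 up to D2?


Solution.
Absolute semitone position = octave×12 + chromatic position
G1: 1×12 + 7 = 19
D2: 2×12 + 2 = 26
Difference = 26 - 19 = 7
= 7 semitones


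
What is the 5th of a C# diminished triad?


Working:
Diminished triad = root + minor 3rd (3 semitones) + diminished 5th (6 semitones)
A triad on C# stacks thirds, so the chord tones use letter names C-E-G
Root: C#
Minor 3rd above C#: E
Diminished 5th above C#: G
The 5th = G


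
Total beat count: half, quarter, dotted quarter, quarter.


Let's work it out.
Beat values:
  half = 2 beats
  quarter = 1 beat
  dotted quarter = 1.5 beats
  quarter = 1 beat
Sum = 2 + 1 + 1.5 + 1
= 5.5 beats


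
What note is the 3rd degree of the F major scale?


Major scale pattern: W-W-H-W-W-W-H (2-2-1-2-2-2-1 semitones)
Starting from F:
  F + 2 semitones → G
  G + 2 semitones → A
  A + 1 semitone → Bb
  Bb + 2 semitones → C
  C + 2 semitones → D
  D + 2 semitones → E
  E + 1 semitone → F
Scale: F G A Bb C D E
Degree 3 = A


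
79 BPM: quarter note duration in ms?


Let's work it out.
One quarter-note beat = 60000 / BPM = 60000 / 79 ms
Duration = 60000 / 79
= 759.5 ms


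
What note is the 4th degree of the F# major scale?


Step by step:
Major scale pattern: W-W-H-W-W-W-H (2-2-1-2-2-2-1 semitones)
Starting from F#:
  F# + 2 semitones → G#
  G# + 2 semitones → A#
  A# + 1 semitone → B
  B + 2 semitones → C#
  C# + 2 semitones → D#
  D# + 2 semitones → E#
  E# + 1 semitone → F#
Scale: F# G# A# B C# D# E#
Degree 4 = B


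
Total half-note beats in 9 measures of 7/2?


Step by step:
Time signature 7/2: the bottom number 2 means the half note gets one count
The top number 7 means 7 half-note beats per measure
Total = 7 × 9 measures
= 63 half-note beats


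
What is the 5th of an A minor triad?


Let's work it out.
Minor triad = root + minor 3rd (3 semitones) + perfect 5th (7 semitones)
A triad on A stacks thirds, so the chord tones use letter names A-C-E
Root: A
Minor 3rd above A: C
Perfect 5th above A: E
The 5th = E


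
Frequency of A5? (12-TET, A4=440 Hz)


Step by step:
f = 440 × 2^(n/12) where n = semitones from A4
A5: 12 semitones from A4
f = 440 × 2^(12/12)
f = 880.00 Hz


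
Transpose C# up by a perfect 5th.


Solution.
perfect 5th: 5 letter names, 7 semitones
Letter: C + 4 → G
Pitch: C# + 7 semitones, spelled as a G → G#
= G#


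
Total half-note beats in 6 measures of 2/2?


Solution.
Time signature 2/2: the bottom number 2 means the half note gets one count
The top number 2 means 2 half-note beats per measure
Total = 2 × 6 measures
= 12 half-note beats


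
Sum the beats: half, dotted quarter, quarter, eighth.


Let's work it out.
Beat values:
  half = 2 beats
  dotted quarter = 1.5 beats
  quarter = 1 beat
  eighth = 0.5 beats
Sum = 2 + 1.5 + 1 + 0.5
= 5 beats


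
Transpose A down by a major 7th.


major 7th: 7 letter names, 11 semitones
Letter: A - 6 → B
Pitch: A - 11 semitones, spelled as a B → Bb
= Bb


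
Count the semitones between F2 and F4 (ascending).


Working:
Absolute semitone position = octave×12 + chromatic position
F2: 2×12 + 5 = 29
F4: 4×12 + 5 = 53
Difference = 53 - 29 = 24
= 24 semitones


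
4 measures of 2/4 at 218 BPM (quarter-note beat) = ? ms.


Solution.
Quarter-note beat duration = 60000 / 218 ms
Beats per measure (2/4) = 2
One measure = 2 × 60000 / 218 = 120000 / 218 ms
4 measures = 4 × 120000 / 218 = 480000 / 218
= 2201.8 ms


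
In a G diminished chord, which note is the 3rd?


Let's work it out.
Diminished triad = root + minor 3rd (3 semitones) + diminished 5th (6 semitones)
A triad on G stacks thirds, so the chord tones use letter names G-B-D
Root: G
Minor 3rd above G: Bb
Diminished 5th above G: Db
The 3rd = Bb


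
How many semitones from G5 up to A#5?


Absolute semitone position = octave×12 + chromatic position
G5: 5×12 + 7 = 67
A#5: 5×12 + 10 = 70
Difference = 70 - 67 = 3
= 3 semitones


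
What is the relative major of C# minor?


Step by step:
The relative major shares the key signature and is a minor 3rd above the minor tonic
A minor 3rd above C# is E
→ relative major of C# minor is E major
= E major


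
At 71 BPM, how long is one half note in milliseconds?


Working:
One quarter-note beat = 60000 / BPM = 60000 / 71 ms
Half note = 2 × quarter note
Duration = 2 × 60000 / 71 = 120000 / 71
= 1690.1 ms
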